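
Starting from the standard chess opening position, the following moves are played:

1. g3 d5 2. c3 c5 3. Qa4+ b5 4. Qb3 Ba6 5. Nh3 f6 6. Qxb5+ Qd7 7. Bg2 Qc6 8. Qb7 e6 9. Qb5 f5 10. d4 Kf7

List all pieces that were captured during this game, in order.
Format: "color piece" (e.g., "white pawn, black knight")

Tracking captures:
  Qxb5+: captured black pawn

black pawn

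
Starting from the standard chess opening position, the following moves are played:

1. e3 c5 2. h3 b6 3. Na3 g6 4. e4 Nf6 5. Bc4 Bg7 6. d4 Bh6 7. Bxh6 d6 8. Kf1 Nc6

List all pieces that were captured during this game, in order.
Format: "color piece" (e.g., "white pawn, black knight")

Tracking captures:
  Bxh6: captured black bishop

black bishop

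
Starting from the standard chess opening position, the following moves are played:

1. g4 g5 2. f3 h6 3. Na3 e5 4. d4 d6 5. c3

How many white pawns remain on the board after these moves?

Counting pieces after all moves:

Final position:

  a b c d e f g h
  ─────────────────
8│♜ ♞ ♝ ♛ ♚ ♝ ♞ ♜│8
7│♟ ♟ ♟ · · ♟ · ·│7
6│· · · ♟ · · · ♟│6
5│· · · · ♟ · ♟ ·│5
4│· · · ♙ · · ♙ ·│4
3│♘ · ♙ · · ♙ · ·│3
2│♙ ♙ · · ♙ · · ♙│2
1│♖ · ♗ ♕ ♔ ♗ ♘ ♖│1
  ─────────────────
  a b c d e f g h


8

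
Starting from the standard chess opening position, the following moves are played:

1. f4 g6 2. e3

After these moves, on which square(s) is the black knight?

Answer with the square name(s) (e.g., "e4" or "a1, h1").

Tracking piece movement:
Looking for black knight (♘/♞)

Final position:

  a b c d e f g h
  ─────────────────
8│♜ ♞ ♝ ♛ ♚ ♝ ♞ ♜│8
7│♟ ♟ ♟ ♟ ♟ ♟ · ♟│7
6│· · · · · · ♟ ·│6
5│· · · · · · · ·│5
4│· · · · · ♙ · ·│4
3│· · · · ♙ · · ·│3
2│♙ ♙ ♙ ♙ · · ♙ ♙│2
1│♖ ♘ ♗ ♕ ♔ ♗ ♘ ♖│1
  ─────────────────
  a b c d e f g h


b8, g8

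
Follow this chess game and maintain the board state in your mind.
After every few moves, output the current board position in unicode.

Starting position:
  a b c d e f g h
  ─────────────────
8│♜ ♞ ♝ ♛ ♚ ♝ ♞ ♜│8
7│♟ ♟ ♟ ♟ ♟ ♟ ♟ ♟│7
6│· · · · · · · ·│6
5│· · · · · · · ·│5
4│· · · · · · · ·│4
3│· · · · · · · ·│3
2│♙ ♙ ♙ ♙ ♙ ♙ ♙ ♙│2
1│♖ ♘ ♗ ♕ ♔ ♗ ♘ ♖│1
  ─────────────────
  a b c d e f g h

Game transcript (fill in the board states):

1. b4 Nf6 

  a b c d e f g h
  ─────────────────
8│♜ ♞ ♝ ♛ ♚ ♝ · ♜│8
7│♟ ♟ ♟ ♟ ♟ ♟ ♟ ♟│7
6│· · · · · ♞ · ·│6
5│· · · · · · · ·│5
4│· ♙ · · · · · ·│4
3│· · · · · · · ·│3
2│♙ · ♙ ♙ ♙ ♙ ♙ ♙│2
1│♖ ♘ ♗ ♕ ♔ ♗ ♘ ♖│1
  ─────────────────
  a b c d e f g h

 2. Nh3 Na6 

  a b c d e f g h
  ─────────────────
8│♜ · ♝ ♛ ♚ ♝ · ♜│8
7│♟ ♟ ♟ ♟ ♟ ♟ ♟ ♟│7
6│♞ · · · · ♞ · ·│6
5│· · · · · · · ·│5
4│· ♙ · · · · · ·│4
3│· · · · · · · ♘│3
2│♙ · ♙ ♙ ♙ ♙ ♙ ♙│2
1│♖ ♘ ♗ ♕ ♔ ♗ · ♖│1
  ─────────────────
  a b c d e f g h

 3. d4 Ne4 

  a b c d e f g h
  ─────────────────
8│♜ · ♝ ♛ ♚ ♝ · ♜│8
7│♟ ♟ ♟ ♟ ♟ ♟ ♟ ♟│7
6│♞ · · · · · · ·│6
5│· · · · · · · ·│5
4│· ♙ · ♙ ♞ · · ·│4
3│· · · · · · · ♘│3
2│♙ · ♙ · ♙ ♙ ♙ ♙│2
1│♖ ♘ ♗ ♕ ♔ ♗ · ♖│1
  ─────────────────
  a b c d e f g h

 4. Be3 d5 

  a b c d e f g h
  ─────────────────
8│♜ · ♝ ♛ ♚ ♝ · ♜│8
7│♟ ♟ ♟ · ♟ ♟ ♟ ♟│7
6│♞ · · · · · · ·│6
5│· · · ♟ · · · ·│5
4│· ♙ · ♙ ♞ · · ·│4
3│· · · · ♗ · · ♘│3
2│♙ · ♙ · ♙ ♙ ♙ ♙│2
1│♖ ♘ · ♕ ♔ ♗ · ♖│1
  ─────────────────
  a b c d e f g h

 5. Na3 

  a b c d e f g h
  ─────────────────
8│♜ · ♝ ♛ ♚ ♝ · ♜│8
7│♟ ♟ ♟ · ♟ ♟ ♟ ♟│7
6│♞ · · · · · · ·│6
5│· · · ♟ · · · ·│5
4│· ♙ · ♙ ♞ · · ·│4
3│♘ · · · ♗ · · ♘│3
2│♙ · ♙ · ♙ ♙ ♙ ♙│2
1│♖ · · ♕ ♔ ♗ · ♖│1
  ─────────────────
  a b c d e f g h


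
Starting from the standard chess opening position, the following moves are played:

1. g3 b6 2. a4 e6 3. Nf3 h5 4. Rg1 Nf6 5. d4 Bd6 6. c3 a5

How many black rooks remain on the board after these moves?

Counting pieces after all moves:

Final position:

  a b c d e f g h
  ─────────────────
8│♜ ♞ ♝ ♛ ♚ · · ♜│8
7│· · ♟ ♟ · ♟ ♟ ·│7
6│· ♟ · ♝ ♟ ♞ · ·│6
5│♟ · · · · · · ♟│5
4│♙ · · ♙ · · · ·│4
3│· · ♙ · · ♘ ♙ ·│3
2│· ♙ · · ♙ ♙ · ♙│2
1│♖ ♘ ♗ ♕ ♔ ♗ ♖ ·│1
  ─────────────────
  a b c d e f g h


2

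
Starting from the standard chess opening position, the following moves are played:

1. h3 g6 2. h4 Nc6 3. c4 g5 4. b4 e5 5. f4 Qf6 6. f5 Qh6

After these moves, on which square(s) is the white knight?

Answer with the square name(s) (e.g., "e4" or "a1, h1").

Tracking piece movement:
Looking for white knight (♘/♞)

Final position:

  a b c d e f g h
  ─────────────────
8│♜ · ♝ · ♚ ♝ ♞ ♜│8
7│♟ ♟ ♟ ♟ · ♟ · ♟│7
6│· · ♞ · · · · ♛│6
5│· · · · ♟ ♙ ♟ ·│5
4│· ♙ ♙ · · · · ♙│4
3│· · · · · · · ·│3
2│♙ · · ♙ ♙ · ♙ ·│2
1│♖ ♘ ♗ ♕ ♔ ♗ ♘ ♖│1
  ─────────────────
  a b c d e f g h


b1, g1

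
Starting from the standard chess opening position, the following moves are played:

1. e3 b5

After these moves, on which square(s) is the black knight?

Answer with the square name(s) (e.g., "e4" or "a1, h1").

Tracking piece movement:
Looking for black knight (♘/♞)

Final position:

  a b c d e f g h
  ─────────────────
8│♜ ♞ ♝ ♛ ♚ ♝ ♞ ♜│8
7│♟ · ♟ ♟ ♟ ♟ ♟ ♟│7
6│· · · · · · · ·│6
5│· ♟ · · · · · ·│5
4│· · · · · · · ·│4
3│· · · · ♙ · · ·│3
2│♙ ♙ ♙ ♙ · ♙ ♙ ♙│2
1│♖ ♘ ♗ ♕ ♔ ♗ ♘ ♖│1
  ─────────────────
  a b c d e f g h


b8, g8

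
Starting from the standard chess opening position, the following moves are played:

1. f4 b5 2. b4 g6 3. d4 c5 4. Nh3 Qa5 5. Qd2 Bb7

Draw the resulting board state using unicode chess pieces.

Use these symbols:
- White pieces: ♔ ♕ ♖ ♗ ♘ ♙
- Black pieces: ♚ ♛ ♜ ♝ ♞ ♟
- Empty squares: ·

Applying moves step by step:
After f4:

♜ ♞ ♝ ♛ ♚ ♝ ♞ ♜
♟ ♟ ♟ ♟ ♟ ♟ ♟ ♟
· · · · · · · ·
· · · · · · · ·
· · · · · ♙ · ·
· · · · · · · ·
♙ ♙ ♙ ♙ ♙ · ♙ ♙
♖ ♘ ♗ ♕ ♔ ♗ ♘ ♖


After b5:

♜ ♞ ♝ ♛ ♚ ♝ ♞ ♜
♟ · ♟ ♟ ♟ ♟ ♟ ♟
· · · · · · · ·
· ♟ · · · · · ·
· · · · · ♙ · ·
· · · · · · · ·
♙ ♙ ♙ ♙ ♙ · ♙ ♙
♖ ♘ ♗ ♕ ♔ ♗ ♘ ♖


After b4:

♜ ♞ ♝ ♛ ♚ ♝ ♞ ♜
♟ · ♟ ♟ ♟ ♟ ♟ ♟
· · · · · · · ·
· ♟ · · · · · ·
· ♙ · · · ♙ · ·
· · · · · · · ·
♙ · ♙ ♙ ♙ · ♙ ♙
♖ ♘ ♗ ♕ ♔ ♗ ♘ ♖


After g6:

♜ ♞ ♝ ♛ ♚ ♝ ♞ ♜
♟ · ♟ ♟ ♟ ♟ · ♟
· · · · · · ♟ ·
· ♟ · · · · · ·
· ♙ · · · ♙ · ·
· · · · · · · ·
♙ · ♙ ♙ ♙ · ♙ ♙
♖ ♘ ♗ ♕ ♔ ♗ ♘ ♖


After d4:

♜ ♞ ♝ ♛ ♚ ♝ ♞ ♜
♟ · ♟ ♟ ♟ ♟ · ♟
· · · · · · ♟ ·
· ♟ · · · · · ·
· ♙ · ♙ · ♙ · ·
· · · · · · · ·
♙ · ♙ · ♙ · ♙ ♙
♖ ♘ ♗ ♕ ♔ ♗ ♘ ♖


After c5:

♜ ♞ ♝ ♛ ♚ ♝ ♞ ♜
♟ · · ♟ ♟ ♟ · ♟
· · · · · · ♟ ·
· ♟ ♟ · · · · ·
· ♙ · ♙ · ♙ · ·
· · · · · · · ·
♙ · ♙ · ♙ · ♙ ♙
♖ ♘ ♗ ♕ ♔ ♗ ♘ ♖


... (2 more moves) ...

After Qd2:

♜ ♞ ♝ · ♚ ♝ ♞ ♜
♟ · · ♟ ♟ ♟ · ♟
· · · · · · ♟ ·
♛ ♟ ♟ · · · · ·
· ♙ · ♙ · ♙ · ·
· · · · · · · ♘
♙ · ♙ ♕ ♙ · ♙ ♙
♖ ♘ ♗ · ♔ ♗ · ♖


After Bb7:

♜ ♞ · · ♚ ♝ ♞ ♜
♟ ♝ · ♟ ♟ ♟ · ♟
· · · · · · ♟ ·
♛ ♟ ♟ · · · · ·
· ♙ · ♙ · ♙ · ·
· · · · · · · ♘
♙ · ♙ ♕ ♙ · ♙ ♙
♖ ♘ ♗ · ♔ ♗ · ♖



  a b c d e f g h
  ─────────────────
8│♜ ♞ · · ♚ ♝ ♞ ♜│8
7│♟ ♝ · ♟ ♟ ♟ · ♟│7
6│· · · · · · ♟ ·│6
5│♛ ♟ ♟ · · · · ·│5
4│· ♙ · ♙ · ♙ · ·│4
3│· · · · · · · ♘│3
2│♙ · ♙ ♕ ♙ · ♙ ♙│2
1│♖ ♘ ♗ · ♔ ♗ · ♖│1
  ─────────────────
  a b c d e f g h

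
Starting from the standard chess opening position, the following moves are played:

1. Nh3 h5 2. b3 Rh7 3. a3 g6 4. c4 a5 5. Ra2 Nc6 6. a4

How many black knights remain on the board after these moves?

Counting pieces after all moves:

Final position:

  a b c d e f g h
  ─────────────────
8│♜ · ♝ ♛ ♚ ♝ ♞ ·│8
7│· ♟ ♟ ♟ ♟ ♟ · ♜│7
6│· · ♞ · · · ♟ ·│6
5│♟ · · · · · · ♟│5
4│♙ · ♙ · · · · ·│4
3│· ♙ · · · · · ♘│3
2│♖ · · ♙ ♙ ♙ ♙ ♙│2
1│· ♘ ♗ ♕ ♔ ♗ · ♖│1
  ─────────────────
  a b c d e f g h


2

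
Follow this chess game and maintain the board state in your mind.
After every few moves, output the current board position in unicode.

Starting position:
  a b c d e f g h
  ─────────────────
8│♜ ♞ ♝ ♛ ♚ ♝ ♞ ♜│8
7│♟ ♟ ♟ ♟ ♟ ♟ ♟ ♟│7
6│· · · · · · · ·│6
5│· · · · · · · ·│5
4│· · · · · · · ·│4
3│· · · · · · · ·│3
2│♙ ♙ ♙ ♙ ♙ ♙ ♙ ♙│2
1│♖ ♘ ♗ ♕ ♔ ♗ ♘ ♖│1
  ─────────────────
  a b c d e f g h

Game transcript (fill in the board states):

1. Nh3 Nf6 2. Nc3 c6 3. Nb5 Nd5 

  a b c d e f g h
  ─────────────────
8│♜ ♞ ♝ ♛ ♚ ♝ · ♜│8
7│♟ ♟ · ♟ ♟ ♟ ♟ ♟│7
6│· · ♟ · · · · ·│6
5│· ♘ · ♞ · · · ·│5
4│· · · · · · · ·│4
3│· · · · · · · ♘│3
2│♙ ♙ ♙ ♙ ♙ ♙ ♙ ♙│2
1│♖ · ♗ ♕ ♔ ♗ · ♖│1
  ─────────────────
  a b c d e f g h

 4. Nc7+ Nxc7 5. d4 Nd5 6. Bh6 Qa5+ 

  a b c d e f g h
  ─────────────────
8│♜ ♞ ♝ · ♚ ♝ · ♜│8
7│♟ ♟ · ♟ ♟ ♟ ♟ ♟│7
6│· · ♟ · · · · ♗│6
5│♛ · · ♞ · · · ·│5
4│· · · ♙ · · · ·│4
3│· · · · · · · ♘│3
2│♙ ♙ ♙ · ♙ ♙ ♙ ♙│2
1│♖ · · ♕ ♔ ♗ · ♖│1
  ─────────────────
  a b c d e f g h

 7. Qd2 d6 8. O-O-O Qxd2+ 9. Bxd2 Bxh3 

  a b c d e f g h
  ─────────────────
8│♜ ♞ · · ♚ ♝ · ♜│8
7│♟ ♟ · · ♟ ♟ ♟ ♟│7
6│· · ♟ ♟ · · · ·│6
5│· · · ♞ · · · ·│5
4│· · · ♙ · · · ·│4
3│· · · · · · · ♝│3
2│♙ ♙ ♙ ♗ ♙ ♙ ♙ ♙│2
1│· · ♔ ♖ · ♗ · ♖│1
  ─────────────────
  a b c d e f g h

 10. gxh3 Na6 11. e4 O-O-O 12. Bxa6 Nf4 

  a b c d e f g h
  ─────────────────
8│· · ♚ ♜ · ♝ · ♜│8
7│♟ ♟ · · ♟ ♟ ♟ ♟│7
6│♗ · ♟ ♟ · · · ·│6
5│· · · · · · · ·│5
4│· · · ♙ ♙ ♞ · ·│4
3│· · · · · · · ♙│3
2│♙ ♙ ♙ ♗ · ♙ · ♙│2
1│· · ♔ ♖ · · · ♖│1
  ─────────────────
  a b c d e f g h

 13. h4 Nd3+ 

  a b c d e f g h
  ─────────────────
8│· · ♚ ♜ · ♝ · ♜│8
7│♟ ♟ · · ♟ ♟ ♟ ♟│7
6│♗ · ♟ ♟ · · · ·│6
5│· · · · · · · ·│5
4│· · · ♙ ♙ · · ♙│4
3│· · · ♞ · · · ·│3
2│♙ ♙ ♙ ♗ · ♙ · ♙│2
1│· · ♔ ♖ · · · ♖│1
  ─────────────────
  a b c d e f g h


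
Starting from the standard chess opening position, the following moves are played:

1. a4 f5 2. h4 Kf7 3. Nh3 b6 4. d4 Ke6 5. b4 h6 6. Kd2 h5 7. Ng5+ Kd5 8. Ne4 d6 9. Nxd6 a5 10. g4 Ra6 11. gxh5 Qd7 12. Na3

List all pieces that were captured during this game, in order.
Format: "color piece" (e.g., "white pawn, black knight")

Tracking captures:
  Nxd6: captured black pawn
  gxh5: captured black pawn

black pawn, black pawn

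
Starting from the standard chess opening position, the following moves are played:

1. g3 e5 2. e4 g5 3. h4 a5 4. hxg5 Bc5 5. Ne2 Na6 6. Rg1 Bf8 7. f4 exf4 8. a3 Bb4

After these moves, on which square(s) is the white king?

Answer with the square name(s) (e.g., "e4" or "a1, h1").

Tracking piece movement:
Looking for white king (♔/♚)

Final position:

  a b c d e f g h
  ─────────────────
8│♜ · ♝ ♛ ♚ · ♞ ♜│8
7│· ♟ ♟ ♟ · ♟ · ♟│7
6│♞ · · · · · · ·│6
5│♟ · · · · · ♙ ·│5
4│· ♝ · · ♙ ♟ · ·│4
3│♙ · · · · · ♙ ·│3
2│· ♙ ♙ ♙ ♘ · · ·│2
1│♖ ♘ ♗ ♕ ♔ ♗ ♖ ·│1
  ─────────────────
  a b c d e f g h


e1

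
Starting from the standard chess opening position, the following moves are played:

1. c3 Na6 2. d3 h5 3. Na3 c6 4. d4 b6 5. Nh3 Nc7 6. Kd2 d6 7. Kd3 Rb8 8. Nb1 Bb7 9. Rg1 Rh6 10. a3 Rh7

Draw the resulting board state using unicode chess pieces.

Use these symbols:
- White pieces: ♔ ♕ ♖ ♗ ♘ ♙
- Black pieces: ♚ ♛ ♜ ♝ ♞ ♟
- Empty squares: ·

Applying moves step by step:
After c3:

♜ ♞ ♝ ♛ ♚ ♝ ♞ ♜
♟ ♟ ♟ ♟ ♟ ♟ ♟ ♟
· · · · · · · ·
· · · · · · · ·
· · · · · · · ·
· · ♙ · · · · ·
♙ ♙ · ♙ ♙ ♙ ♙ ♙
♖ ♘ ♗ ♕ ♔ ♗ ♘ ♖


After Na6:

♜ · ♝ ♛ ♚ ♝ ♞ ♜
♟ ♟ ♟ ♟ ♟ ♟ ♟ ♟
♞ · · · · · · ·
· · · · · · · ·
· · · · · · · ·
· · ♙ · · · · ·
♙ ♙ · ♙ ♙ ♙ ♙ ♙
♖ ♘ ♗ ♕ ♔ ♗ ♘ ♖


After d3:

♜ · ♝ ♛ ♚ ♝ ♞ ♜
♟ ♟ ♟ ♟ ♟ ♟ ♟ ♟
♞ · · · · · · ·
· · · · · · · ·
· · · · · · · ·
· · ♙ ♙ · · · ·
♙ ♙ · · ♙ ♙ ♙ ♙
♖ ♘ ♗ ♕ ♔ ♗ ♘ ♖


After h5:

♜ · ♝ ♛ ♚ ♝ ♞ ♜
♟ ♟ ♟ ♟ ♟ ♟ ♟ ·
♞ · · · · · · ·
· · · · · · · ♟
· · · · · · · ·
· · ♙ ♙ · · · ·
♙ ♙ · · ♙ ♙ ♙ ♙
♖ ♘ ♗ ♕ ♔ ♗ ♘ ♖


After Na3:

♜ · ♝ ♛ ♚ ♝ ♞ ♜
♟ ♟ ♟ ♟ ♟ ♟ ♟ ·
♞ · · · · · · ·
· · · · · · · ♟
· · · · · · · ·
♘ · ♙ ♙ · · · ·
♙ ♙ · · ♙ ♙ ♙ ♙
♖ · ♗ ♕ ♔ ♗ ♘ ♖


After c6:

♜ · ♝ ♛ ♚ ♝ ♞ ♜
♟ ♟ · ♟ ♟ ♟ ♟ ·
♞ · ♟ · · · · ·
· · · · · · · ♟
· · · · · · · ·
♘ · ♙ ♙ · · · ·
♙ ♙ · · ♙ ♙ ♙ ♙
♖ · ♗ ♕ ♔ ♗ ♘ ♖


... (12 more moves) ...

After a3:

· ♜ · ♛ ♚ ♝ ♞ ·
♟ ♝ ♞ · ♟ ♟ ♟ ·
· ♟ ♟ ♟ · · · ♜
· · · · · · · ♟
· · · ♙ · · · ·
♙ · ♙ ♔ · · · ♘
· ♙ · · ♙ ♙ ♙ ♙
♖ ♘ ♗ ♕ · ♗ ♖ ·


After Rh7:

· ♜ · ♛ ♚ ♝ ♞ ·
♟ ♝ ♞ · ♟ ♟ ♟ ♜
· ♟ ♟ ♟ · · · ·
· · · · · · · ♟
· · · ♙ · · · ·
♙ · ♙ ♔ · · · ♘
· ♙ · · ♙ ♙ ♙ ♙
♖ ♘ ♗ ♕ · ♗ ♖ ·



  a b c d e f g h
  ─────────────────
8│· ♜ · ♛ ♚ ♝ ♞ ·│8
7│♟ ♝ ♞ · ♟ ♟ ♟ ♜│7
6│· ♟ ♟ ♟ · · · ·│6
5│· · · · · · · ♟│5
4│· · · ♙ · · · ·│4
3│♙ · ♙ ♔ · · · ♘│3
2│· ♙ · · ♙ ♙ ♙ ♙│2
1│♖ ♘ ♗ ♕ · ♗ ♖ ·│1
  ─────────────────
  a b c d e f g h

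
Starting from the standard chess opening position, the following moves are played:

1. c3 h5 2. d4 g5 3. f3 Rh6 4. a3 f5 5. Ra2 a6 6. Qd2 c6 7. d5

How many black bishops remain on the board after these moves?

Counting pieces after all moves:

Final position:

  a b c d e f g h
  ─────────────────
8│♜ ♞ ♝ ♛ ♚ ♝ ♞ ·│8
7│· ♟ · ♟ ♟ · · ·│7
6│♟ · ♟ · · · · ♜│6
5│· · · ♙ · ♟ ♟ ♟│5
4│· · · · · · · ·│4
3│♙ · ♙ · · ♙ · ·│3
2│♖ ♙ · ♕ ♙ · ♙ ♙│2
1│· ♘ ♗ · ♔ ♗ ♘ ♖│1
  ─────────────────
  a b c d e f g h


2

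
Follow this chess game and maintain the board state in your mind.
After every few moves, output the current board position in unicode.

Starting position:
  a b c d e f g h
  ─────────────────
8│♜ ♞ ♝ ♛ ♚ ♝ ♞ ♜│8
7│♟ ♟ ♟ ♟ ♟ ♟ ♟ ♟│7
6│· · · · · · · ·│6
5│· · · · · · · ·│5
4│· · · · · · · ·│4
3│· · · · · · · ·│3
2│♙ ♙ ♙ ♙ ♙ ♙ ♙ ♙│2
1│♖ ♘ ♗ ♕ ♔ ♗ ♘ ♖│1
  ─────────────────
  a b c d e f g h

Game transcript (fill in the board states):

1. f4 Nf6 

  a b c d e f g h
  ─────────────────
8│♜ ♞ ♝ ♛ ♚ ♝ · ♜│8
7│♟ ♟ ♟ ♟ ♟ ♟ ♟ ♟│7
6│· · · · · ♞ · ·│6
5│· · · · · · · ·│5
4│· · · · · ♙ · ·│4
3│· · · · · · · ·│3
2│♙ ♙ ♙ ♙ ♙ · ♙ ♙│2
1│♖ ♘ ♗ ♕ ♔ ♗ ♘ ♖│1
  ─────────────────
  a b c d e f g h

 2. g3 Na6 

  a b c d e f g h
  ─────────────────
8│♜ · ♝ ♛ ♚ ♝ · ♜│8
7│♟ ♟ ♟ ♟ ♟ ♟ ♟ ♟│7
6│♞ · · · · ♞ · ·│6
5│· · · · · · · ·│5
4│· · · · · ♙ · ·│4
3│· · · · · · ♙ ·│3
2│♙ ♙ ♙ ♙ ♙ · · ♙│2
1│♖ ♘ ♗ ♕ ♔ ♗ ♘ ♖│1
  ─────────────────
  a b c d e f g h

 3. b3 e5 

  a b c d e f g h
  ─────────────────
8│♜ · ♝ ♛ ♚ ♝ · ♜│8
7│♟ ♟ ♟ ♟ · ♟ ♟ ♟│7
6│♞ · · · · ♞ · ·│6
5│· · · · ♟ · · ·│5
4│· · · · · ♙ · ·│4
3│· ♙ · · · · ♙ ·│3
2│♙ · ♙ ♙ ♙ · · ♙│2
1│♖ ♘ ♗ ♕ ♔ ♗ ♘ ♖│1
  ─────────────────
  a b c d e f g h



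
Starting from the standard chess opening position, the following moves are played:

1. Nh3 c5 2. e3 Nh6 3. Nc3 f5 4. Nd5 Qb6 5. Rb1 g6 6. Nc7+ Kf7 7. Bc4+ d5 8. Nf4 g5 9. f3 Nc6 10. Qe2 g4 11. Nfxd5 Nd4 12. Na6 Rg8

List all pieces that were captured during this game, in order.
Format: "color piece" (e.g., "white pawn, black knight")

Tracking captures:
  Nfxd5: captured black pawn

black pawn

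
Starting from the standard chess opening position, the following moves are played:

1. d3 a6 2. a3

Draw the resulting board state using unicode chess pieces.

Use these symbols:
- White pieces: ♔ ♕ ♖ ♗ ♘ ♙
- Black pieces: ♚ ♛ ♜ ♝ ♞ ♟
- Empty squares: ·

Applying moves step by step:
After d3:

♜ ♞ ♝ ♛ ♚ ♝ ♞ ♜
♟ ♟ ♟ ♟ ♟ ♟ ♟ ♟
· · · · · · · ·
· · · · · · · ·
· · · · · · · ·
· · · ♙ · · · ·
♙ ♙ ♙ · ♙ ♙ ♙ ♙
♖ ♘ ♗ ♕ ♔ ♗ ♘ ♖


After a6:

♜ ♞ ♝ ♛ ♚ ♝ ♞ ♜
· ♟ ♟ ♟ ♟ ♟ ♟ ♟
♟ · · · · · · ·
· · · · · · · ·
· · · · · · · ·
· · · ♙ · · · ·
♙ ♙ ♙ · ♙ ♙ ♙ ♙
♖ ♘ ♗ ♕ ♔ ♗ ♘ ♖


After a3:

♜ ♞ ♝ ♛ ♚ ♝ ♞ ♜
· ♟ ♟ ♟ ♟ ♟ ♟ ♟
♟ · · · · · · ·
· · · · · · · ·
· · · · · · · ·
♙ · · ♙ · · · ·
· ♙ ♙ · ♙ ♙ ♙ ♙
♖ ♘ ♗ ♕ ♔ ♗ ♘ ♖



  a b c d e f g h
  ─────────────────
8│♜ ♞ ♝ ♛ ♚ ♝ ♞ ♜│8
7│· ♟ ♟ ♟ ♟ ♟ ♟ ♟│7
6│♟ · · · · · · ·│6
5│· · · · · · · ·│5
4│· · · · · · · ·│4
3│♙ · · ♙ · · · ·│3
2│· ♙ ♙ · ♙ ♙ ♙ ♙│2
1│♖ ♘ ♗ ♕ ♔ ♗ ♘ ♖│1
  ─────────────────
  a b c d e f g h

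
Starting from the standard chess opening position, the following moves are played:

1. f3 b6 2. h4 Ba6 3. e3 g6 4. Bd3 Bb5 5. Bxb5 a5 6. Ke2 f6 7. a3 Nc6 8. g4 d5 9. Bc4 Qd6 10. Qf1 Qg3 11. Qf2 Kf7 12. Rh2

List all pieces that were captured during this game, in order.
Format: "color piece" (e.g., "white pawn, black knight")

Tracking captures:
  Bxb5: captured black bishop

black bishop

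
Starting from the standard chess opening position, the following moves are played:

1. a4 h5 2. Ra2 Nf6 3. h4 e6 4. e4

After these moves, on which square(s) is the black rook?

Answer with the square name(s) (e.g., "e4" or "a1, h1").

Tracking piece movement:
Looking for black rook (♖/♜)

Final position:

  a b c d e f g h
  ─────────────────
8│♜ ♞ ♝ ♛ ♚ ♝ · ♜│8
7│♟ ♟ ♟ ♟ · ♟ ♟ ·│7
6│· · · · ♟ ♞ · ·│6
5│· · · · · · · ♟│5
4│♙ · · · ♙ · · ♙│4
3│· · · · · · · ·│3
2│♖ ♙ ♙ ♙ · ♙ ♙ ·│2
1│· ♘ ♗ ♕ ♔ ♗ ♘ ♖│1
  ─────────────────
  a b c d e f g h


a8, h8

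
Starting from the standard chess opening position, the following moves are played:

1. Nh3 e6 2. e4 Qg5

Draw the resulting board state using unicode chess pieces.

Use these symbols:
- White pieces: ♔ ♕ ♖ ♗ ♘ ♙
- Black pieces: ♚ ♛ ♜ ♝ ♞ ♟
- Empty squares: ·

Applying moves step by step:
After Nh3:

♜ ♞ ♝ ♛ ♚ ♝ ♞ ♜
♟ ♟ ♟ ♟ ♟ ♟ ♟ ♟
· · · · · · · ·
· · · · · · · ·
· · · · · · · ·
· · · · · · · ♘
♙ ♙ ♙ ♙ ♙ ♙ ♙ ♙
♖ ♘ ♗ ♕ ♔ ♗ · ♖


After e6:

♜ ♞ ♝ ♛ ♚ ♝ ♞ ♜
♟ ♟ ♟ ♟ · ♟ ♟ ♟
· · · · ♟ · · ·
· · · · · · · ·
· · · · · · · ·
· · · · · · · ♘
♙ ♙ ♙ ♙ ♙ ♙ ♙ ♙
♖ ♘ ♗ ♕ ♔ ♗ · ♖


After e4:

♜ ♞ ♝ ♛ ♚ ♝ ♞ ♜
♟ ♟ ♟ ♟ · ♟ ♟ ♟
· · · · ♟ · · ·
· · · · · · · ·
· · · · ♙ · · ·
· · · · · · · ♘
♙ ♙ ♙ ♙ · ♙ ♙ ♙
♖ ♘ ♗ ♕ ♔ ♗ · ♖


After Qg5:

♜ ♞ ♝ · ♚ ♝ ♞ ♜
♟ ♟ ♟ ♟ · ♟ ♟ ♟
· · · · ♟ · · ·
· · · · · · ♛ ·
· · · · ♙ · · ·
· · · · · · · ♘
♙ ♙ ♙ ♙ · ♙ ♙ ♙
♖ ♘ ♗ ♕ ♔ ♗ · ♖



  a b c d e f g h
  ─────────────────
8│♜ ♞ ♝ · ♚ ♝ ♞ ♜│8
7│♟ ♟ ♟ ♟ · ♟ ♟ ♟│7
6│· · · · ♟ · · ·│6
5│· · · · · · ♛ ·│5
4│· · · · ♙ · · ·│4
3│· · · · · · · ♘│3
2│♙ ♙ ♙ ♙ · ♙ ♙ ♙│2
1│♖ ♘ ♗ ♕ ♔ ♗ · ♖│1
  ─────────────────
  a b c d e f g h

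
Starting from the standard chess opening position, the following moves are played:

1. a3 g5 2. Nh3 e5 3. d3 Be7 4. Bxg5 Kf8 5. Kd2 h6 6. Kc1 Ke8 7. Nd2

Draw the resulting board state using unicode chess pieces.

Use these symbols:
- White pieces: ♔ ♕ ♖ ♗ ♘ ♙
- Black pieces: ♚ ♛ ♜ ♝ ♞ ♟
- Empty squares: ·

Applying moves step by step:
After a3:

♜ ♞ ♝ ♛ ♚ ♝ ♞ ♜
♟ ♟ ♟ ♟ ♟ ♟ ♟ ♟
· · · · · · · ·
· · · · · · · ·
· · · · · · · ·
♙ · · · · · · ·
· ♙ ♙ ♙ ♙ ♙ ♙ ♙
♖ ♘ ♗ ♕ ♔ ♗ ♘ ♖


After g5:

♜ ♞ ♝ ♛ ♚ ♝ ♞ ♜
♟ ♟ ♟ ♟ ♟ ♟ · ♟
· · · · · · · ·
· · · · · · ♟ ·
· · · · · · · ·
♙ · · · · · · ·
· ♙ ♙ ♙ ♙ ♙ ♙ ♙
♖ ♘ ♗ ♕ ♔ ♗ ♘ ♖


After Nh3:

♜ ♞ ♝ ♛ ♚ ♝ ♞ ♜
♟ ♟ ♟ ♟ ♟ ♟ · ♟
· · · · · · · ·
· · · · · · ♟ ·
· · · · · · · ·
♙ · · · · · · ♘
· ♙ ♙ ♙ ♙ ♙ ♙ ♙
♖ ♘ ♗ ♕ ♔ ♗ · ♖


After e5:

♜ ♞ ♝ ♛ ♚ ♝ ♞ ♜
♟ ♟ ♟ ♟ · ♟ · ♟
· · · · · · · ·
· · · · ♟ · ♟ ·
· · · · · · · ·
♙ · · · · · · ♘
· ♙ ♙ ♙ ♙ ♙ ♙ ♙
♖ ♘ ♗ ♕ ♔ ♗ · ♖


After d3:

♜ ♞ ♝ ♛ ♚ ♝ ♞ ♜
♟ ♟ ♟ ♟ · ♟ · ♟
· · · · · · · ·
· · · · ♟ · ♟ ·
· · · · · · · ·
♙ · · ♙ · · · ♘
· ♙ ♙ · ♙ ♙ ♙ ♙
♖ ♘ ♗ ♕ ♔ ♗ · ♖


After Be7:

♜ ♞ ♝ ♛ ♚ · ♞ ♜
♟ ♟ ♟ ♟ ♝ ♟ · ♟
· · · · · · · ·
· · · · ♟ · ♟ ·
· · · · · · · ·
♙ · · ♙ · · · ♘
· ♙ ♙ · ♙ ♙ ♙ ♙
♖ ♘ ♗ ♕ ♔ ♗ · ♖


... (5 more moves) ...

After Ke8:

♜ ♞ ♝ ♛ ♚ · ♞ ♜
♟ ♟ ♟ ♟ ♝ ♟ · ·
· · · · · · · ♟
· · · · ♟ · ♗ ·
· · · · · · · ·
♙ · · ♙ · · · ♘
· ♙ ♙ · ♙ ♙ ♙ ♙
♖ ♘ ♔ ♕ · ♗ · ♖


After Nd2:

♜ ♞ ♝ ♛ ♚ · ♞ ♜
♟ ♟ ♟ ♟ ♝ ♟ · ·
· · · · · · · ♟
· · · · ♟ · ♗ ·
· · · · · · · ·
♙ · · ♙ · · · ♘
· ♙ ♙ ♘ ♙ ♙ ♙ ♙
♖ · ♔ ♕ · ♗ · ♖



  a b c d e f g h
  ─────────────────
8│♜ ♞ ♝ ♛ ♚ · ♞ ♜│8
7│♟ ♟ ♟ ♟ ♝ ♟ · ·│7
6│· · · · · · · ♟│6
5│· · · · ♟ · ♗ ·│5
4│· · · · · · · ·│4
3│♙ · · ♙ · · · ♘│3
2│· ♙ ♙ ♘ ♙ ♙ ♙ ♙│2
1│♖ · ♔ ♕ · ♗ · ♖│1
  ─────────────────
  a b c d e f g h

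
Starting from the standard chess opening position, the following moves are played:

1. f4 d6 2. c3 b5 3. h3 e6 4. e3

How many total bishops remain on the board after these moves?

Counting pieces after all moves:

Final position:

  a b c d e f g h
  ─────────────────
8│♜ ♞ ♝ ♛ ♚ ♝ ♞ ♜│8
7│♟ · ♟ · · ♟ ♟ ♟│7
6│· · · ♟ ♟ · · ·│6
5│· ♟ · · · · · ·│5
4│· · · · · ♙ · ·│4
3│· · ♙ · ♙ · · ♙│3
2│♙ ♙ · ♙ · · ♙ ·│2
1│♖ ♘ ♗ ♕ ♔ ♗ ♘ ♖│1
  ─────────────────
  a b c d e f g h


4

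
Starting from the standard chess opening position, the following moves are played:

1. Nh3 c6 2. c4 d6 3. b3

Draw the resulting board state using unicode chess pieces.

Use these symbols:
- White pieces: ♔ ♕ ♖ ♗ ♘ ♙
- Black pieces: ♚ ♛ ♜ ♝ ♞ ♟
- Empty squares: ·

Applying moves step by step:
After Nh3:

♜ ♞ ♝ ♛ ♚ ♝ ♞ ♜
♟ ♟ ♟ ♟ ♟ ♟ ♟ ♟
· · · · · · · ·
· · · · · · · ·
· · · · · · · ·
· · · · · · · ♘
♙ ♙ ♙ ♙ ♙ ♙ ♙ ♙
♖ ♘ ♗ ♕ ♔ ♗ · ♖


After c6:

♜ ♞ ♝ ♛ ♚ ♝ ♞ ♜
♟ ♟ · ♟ ♟ ♟ ♟ ♟
· · ♟ · · · · ·
· · · · · · · ·
· · · · · · · ·
· · · · · · · ♘
♙ ♙ ♙ ♙ ♙ ♙ ♙ ♙
♖ ♘ ♗ ♕ ♔ ♗ · ♖


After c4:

♜ ♞ ♝ ♛ ♚ ♝ ♞ ♜
♟ ♟ · ♟ ♟ ♟ ♟ ♟
· · ♟ · · · · ·
· · · · · · · ·
· · ♙ · · · · ·
· · · · · · · ♘
♙ ♙ · ♙ ♙ ♙ ♙ ♙
♖ ♘ ♗ ♕ ♔ ♗ · ♖


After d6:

♜ ♞ ♝ ♛ ♚ ♝ ♞ ♜
♟ ♟ · · ♟ ♟ ♟ ♟
· · ♟ ♟ · · · ·
· · · · · · · ·
· · ♙ · · · · ·
· · · · · · · ♘
♙ ♙ · ♙ ♙ ♙ ♙ ♙
♖ ♘ ♗ ♕ ♔ ♗ · ♖


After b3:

♜ ♞ ♝ ♛ ♚ ♝ ♞ ♜
♟ ♟ · · ♟ ♟ ♟ ♟
· · ♟ ♟ · · · ·
· · · · · · · ·
· · ♙ · · · · ·
· ♙ · · · · · ♘
♙ · · ♙ ♙ ♙ ♙ ♙
♖ ♘ ♗ ♕ ♔ ♗ · ♖



  a b c d e f g h
  ─────────────────
8│♜ ♞ ♝ ♛ ♚ ♝ ♞ ♜│8
7│♟ ♟ · · ♟ ♟ ♟ ♟│7
6│· · ♟ ♟ · · · ·│6
5│· · · · · · · ·│5
4│· · ♙ · · · · ·│4
3│· ♙ · · · · · ♘│3
2│♙ · · ♙ ♙ ♙ ♙ ♙│2
1│♖ ♘ ♗ ♕ ♔ ♗ · ♖│1
  ─────────────────
  a b c d e f g h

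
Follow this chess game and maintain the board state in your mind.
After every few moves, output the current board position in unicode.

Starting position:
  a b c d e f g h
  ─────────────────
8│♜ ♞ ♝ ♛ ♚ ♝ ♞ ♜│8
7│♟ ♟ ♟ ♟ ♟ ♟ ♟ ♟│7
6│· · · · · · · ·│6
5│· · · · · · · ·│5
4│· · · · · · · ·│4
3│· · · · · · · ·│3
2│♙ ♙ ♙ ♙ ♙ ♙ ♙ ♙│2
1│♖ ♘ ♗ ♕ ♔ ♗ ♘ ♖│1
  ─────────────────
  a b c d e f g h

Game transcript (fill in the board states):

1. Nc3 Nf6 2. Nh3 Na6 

  a b c d e f g h
  ─────────────────
8│♜ · ♝ ♛ ♚ ♝ · ♜│8
7│♟ ♟ ♟ ♟ ♟ ♟ ♟ ♟│7
6│♞ · · · · ♞ · ·│6
5│· · · · · · · ·│5
4│· · · · · · · ·│4
3│· · ♘ · · · · ♘│3
2│♙ ♙ ♙ ♙ ♙ ♙ ♙ ♙│2
1│♖ · ♗ ♕ ♔ ♗ · ♖│1
  ─────────────────
  a b c d e f g h

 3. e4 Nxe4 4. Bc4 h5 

  a b c d e f g h
  ─────────────────
8│♜ · ♝ ♛ ♚ ♝ · ♜│8
7│♟ ♟ ♟ ♟ ♟ ♟ ♟ ·│7
6│♞ · · · · · · ·│6
5│· · · · · · · ♟│5
4│· · ♗ · ♞ · · ·│4
3│· · ♘ · · · · ♘│3
2│♙ ♙ ♙ ♙ · ♙ ♙ ♙│2
1│♖ · ♗ ♕ ♔ · · ♖│1
  ─────────────────
  a b c d e f g h

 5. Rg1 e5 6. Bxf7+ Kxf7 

  a b c d e f g h
  ─────────────────
8│♜ · ♝ ♛ · ♝ · ♜│8
7│♟ ♟ ♟ ♟ · ♚ ♟ ·│7
6│♞ · · · · · · ·│6
5│· · · · ♟ · · ♟│5
4│· · · · ♞ · · ·│4
3│· · ♘ · · · · ♘│3
2│♙ ♙ ♙ ♙ · ♙ ♙ ♙│2
1│♖ · ♗ ♕ ♔ · ♖ ·│1
  ─────────────────
  a b c d e f g h

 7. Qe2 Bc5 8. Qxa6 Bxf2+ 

  a b c d e f g h
  ─────────────────
8│♜ · ♝ ♛ · · · ♜│8
7│♟ ♟ ♟ ♟ · ♚ ♟ ·│7
6│♕ · · · · · · ·│6
5│· · · · ♟ · · ♟│5
4│· · · · ♞ · · ·│4
3│· · ♘ · · · · ♘│3
2│♙ ♙ ♙ ♙ · ♝ ♙ ♙│2
1│♖ · ♗ · ♔ · ♖ ·│1
  ─────────────────
  a b c d e f g h

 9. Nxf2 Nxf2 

  a b c d e f g h
  ─────────────────
8│♜ · ♝ ♛ · · · ♜│8
7│♟ ♟ ♟ ♟ · ♚ ♟ ·│7
6│♕ · · · · · · ·│6
5│· · · · ♟ · · ♟│5
4│· · · · · · · ·│4
3│· · ♘ · · · · ·│3
2│♙ ♙ ♙ ♙ · ♞ ♙ ♙│2
1│♖ · ♗ · ♔ · ♖ ·│1
  ─────────────────
  a b c d e f g h


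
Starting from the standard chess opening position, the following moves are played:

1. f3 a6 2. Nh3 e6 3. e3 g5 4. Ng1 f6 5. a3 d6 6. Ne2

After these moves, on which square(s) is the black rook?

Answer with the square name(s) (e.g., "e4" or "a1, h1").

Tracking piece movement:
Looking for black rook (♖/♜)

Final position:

  a b c d e f g h
  ─────────────────
8│♜ ♞ ♝ ♛ ♚ ♝ ♞ ♜│8
7│· ♟ ♟ · · · · ♟│7
6│♟ · · ♟ ♟ ♟ · ·│6
5│· · · · · · ♟ ·│5
4│· · · · · · · ·│4
3│♙ · · · ♙ ♙ · ·│3
2│· ♙ ♙ ♙ ♘ · ♙ ♙│2
1│♖ ♘ ♗ ♕ ♔ ♗ · ♖│1
  ─────────────────
  a b c d e f g h


a8, h8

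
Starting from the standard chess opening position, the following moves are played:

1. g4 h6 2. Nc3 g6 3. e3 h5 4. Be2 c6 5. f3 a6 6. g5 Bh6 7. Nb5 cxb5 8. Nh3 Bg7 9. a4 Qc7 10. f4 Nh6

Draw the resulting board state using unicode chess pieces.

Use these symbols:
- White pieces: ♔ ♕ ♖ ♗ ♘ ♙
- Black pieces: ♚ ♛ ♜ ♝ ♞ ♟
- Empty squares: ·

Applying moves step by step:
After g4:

♜ ♞ ♝ ♛ ♚ ♝ ♞ ♜
♟ ♟ ♟ ♟ ♟ ♟ ♟ ♟
· · · · · · · ·
· · · · · · · ·
· · · · · · ♙ ·
· · · · · · · ·
♙ ♙ ♙ ♙ ♙ ♙ · ♙
♖ ♘ ♗ ♕ ♔ ♗ ♘ ♖


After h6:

♜ ♞ ♝ ♛ ♚ ♝ ♞ ♜
♟ ♟ ♟ ♟ ♟ ♟ ♟ ·
· · · · · · · ♟
· · · · · · · ·
· · · · · · ♙ ·
· · · · · · · ·
♙ ♙ ♙ ♙ ♙ ♙ · ♙
♖ ♘ ♗ ♕ ♔ ♗ ♘ ♖


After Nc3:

♜ ♞ ♝ ♛ ♚ ♝ ♞ ♜
♟ ♟ ♟ ♟ ♟ ♟ ♟ ·
· · · · · · · ♟
· · · · · · · ·
· · · · · · ♙ ·
· · ♘ · · · · ·
♙ ♙ ♙ ♙ ♙ ♙ · ♙
♖ · ♗ ♕ ♔ ♗ ♘ ♖


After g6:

♜ ♞ ♝ ♛ ♚ ♝ ♞ ♜
♟ ♟ ♟ ♟ ♟ ♟ · ·
· · · · · · ♟ ♟
· · · · · · · ·
· · · · · · ♙ ·
· · ♘ · · · · ·
♙ ♙ ♙ ♙ ♙ ♙ · ♙
♖ · ♗ ♕ ♔ ♗ ♘ ♖


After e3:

♜ ♞ ♝ ♛ ♚ ♝ ♞ ♜
♟ ♟ ♟ ♟ ♟ ♟ · ·
· · · · · · ♟ ♟
· · · · · · · ·
· · · · · · ♙ ·
· · ♘ · ♙ · · ·
♙ ♙ ♙ ♙ · ♙ · ♙
♖ · ♗ ♕ ♔ ♗ ♘ ♖


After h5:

♜ ♞ ♝ ♛ ♚ ♝ ♞ ♜
♟ ♟ ♟ ♟ ♟ ♟ · ·
· · · · · · ♟ ·
· · · · · · · ♟
· · · · · · ♙ ·
· · ♘ · ♙ · · ·
♙ ♙ ♙ ♙ · ♙ · ♙
♖ · ♗ ♕ ♔ ♗ ♘ ♖


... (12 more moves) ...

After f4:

♜ ♞ ♝ · ♚ · ♞ ♜
· ♟ ♛ ♟ ♟ ♟ ♝ ·
♟ · · · · · ♟ ·
· ♟ · · · · ♙ ♟
♙ · · · · ♙ · ·
· · · · ♙ · · ♘
· ♙ ♙ ♙ ♗ · · ♙
♖ · ♗ ♕ ♔ · · ♖


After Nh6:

♜ ♞ ♝ · ♚ · · ♜
· ♟ ♛ ♟ ♟ ♟ ♝ ·
♟ · · · · · ♟ ♞
· ♟ · · · · ♙ ♟
♙ · · · · ♙ · ·
· · · · ♙ · · ♘
· ♙ ♙ ♙ ♗ · · ♙
♖ · ♗ ♕ ♔ · · ♖



  a b c d e f g h
  ─────────────────
8│♜ ♞ ♝ · ♚ · · ♜│8
7│· ♟ ♛ ♟ ♟ ♟ ♝ ·│7
6│♟ · · · · · ♟ ♞│6
5│· ♟ · · · · ♙ ♟│5
4│♙ · · · · ♙ · ·│4
3│· · · · ♙ · · ♘│3
2│· ♙ ♙ ♙ ♗ · · ♙│2
1│♖ · ♗ ♕ ♔ · · ♖│1
  ─────────────────
  a b c d e f g h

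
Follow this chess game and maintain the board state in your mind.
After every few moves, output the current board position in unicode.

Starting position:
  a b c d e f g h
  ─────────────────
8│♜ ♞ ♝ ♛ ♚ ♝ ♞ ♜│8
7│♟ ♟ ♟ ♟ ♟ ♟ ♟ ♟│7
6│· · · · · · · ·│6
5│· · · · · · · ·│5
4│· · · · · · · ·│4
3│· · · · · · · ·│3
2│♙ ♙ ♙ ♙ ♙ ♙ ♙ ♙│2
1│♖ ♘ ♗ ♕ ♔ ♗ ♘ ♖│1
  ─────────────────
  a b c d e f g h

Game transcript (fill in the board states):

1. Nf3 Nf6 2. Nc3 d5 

  a b c d e f g h
  ─────────────────
8│♜ ♞ ♝ ♛ ♚ ♝ · ♜│8
7│♟ ♟ ♟ · ♟ ♟ ♟ ♟│7
6│· · · · · ♞ · ·│6
5│· · · ♟ · · · ·│5
4│· · · · · · · ·│4
3│· · ♘ · · ♘ · ·│3
2│♙ ♙ ♙ ♙ ♙ ♙ ♙ ♙│2
1│♖ · ♗ ♕ ♔ ♗ · ♖│1
  ─────────────────
  a b c d e f g h

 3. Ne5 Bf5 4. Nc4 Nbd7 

  a b c d e f g h
  ─────────────────
8│♜ · · ♛ ♚ ♝ · ♜│8
7│♟ ♟ ♟ ♞ ♟ ♟ ♟ ♟│7
6│· · · · · ♞ · ·│6
5│· · · ♟ · ♝ · ·│5
4│· · ♘ · · · · ·│4
3│· · ♘ · · · · ·│3
2│♙ ♙ ♙ ♙ ♙ ♙ ♙ ♙│2
1│♖ · ♗ ♕ ♔ ♗ · ♖│1
  ─────────────────
  a b c d e f g h

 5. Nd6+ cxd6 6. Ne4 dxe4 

  a b c d e f g h
  ─────────────────
8│♜ · · ♛ ♚ ♝ · ♜│8
7│♟ ♟ · ♞ ♟ ♟ ♟ ♟│7
6│· · · ♟ · ♞ · ·│6
5│· · · · · ♝ · ·│5
4│· · · · ♟ · · ·│4
3│· · · · · · · ·│3
2│♙ ♙ ♙ ♙ ♙ ♙ ♙ ♙│2
1│♖ · ♗ ♕ ♔ ♗ · ♖│1
  ─────────────────
  a b c d e f g h



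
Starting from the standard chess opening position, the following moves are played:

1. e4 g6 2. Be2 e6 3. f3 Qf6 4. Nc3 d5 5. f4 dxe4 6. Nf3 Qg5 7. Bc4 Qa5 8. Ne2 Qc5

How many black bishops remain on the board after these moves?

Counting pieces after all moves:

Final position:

  a b c d e f g h
  ─────────────────
8│♜ ♞ ♝ · ♚ ♝ ♞ ♜│8
7│♟ ♟ ♟ · · ♟ · ♟│7
6│· · · · ♟ · ♟ ·│6
5│· · ♛ · · · · ·│5
4│· · ♗ · ♟ ♙ · ·│4
3│· · · · · ♘ · ·│3
2│♙ ♙ ♙ ♙ ♘ · ♙ ♙│2
1│♖ · ♗ ♕ ♔ · · ♖│1
  ─────────────────
  a b c d e f g h


2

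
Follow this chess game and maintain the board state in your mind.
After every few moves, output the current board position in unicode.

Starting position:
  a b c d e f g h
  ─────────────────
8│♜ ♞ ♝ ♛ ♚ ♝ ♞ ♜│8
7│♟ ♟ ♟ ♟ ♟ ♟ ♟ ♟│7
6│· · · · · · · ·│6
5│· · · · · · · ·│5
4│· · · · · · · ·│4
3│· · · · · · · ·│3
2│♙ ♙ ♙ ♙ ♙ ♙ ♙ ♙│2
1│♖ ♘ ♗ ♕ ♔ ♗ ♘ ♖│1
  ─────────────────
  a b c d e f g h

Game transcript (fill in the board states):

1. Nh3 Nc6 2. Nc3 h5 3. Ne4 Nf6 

  a b c d e f g h
  ─────────────────
8│♜ · ♝ ♛ ♚ ♝ · ♜│8
7│♟ ♟ ♟ ♟ ♟ ♟ ♟ ·│7
6│· · ♞ · · ♞ · ·│6
5│· · · · · · · ♟│5
4│· · · · ♘ · · ·│4
3│· · · · · · · ♘│3
2│♙ ♙ ♙ ♙ ♙ ♙ ♙ ♙│2
1│♖ · ♗ ♕ ♔ ♗ · ♖│1
  ─────────────────
  a b c d e f g h

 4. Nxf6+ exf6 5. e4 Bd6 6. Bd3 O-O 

  a b c d e f g h
  ─────────────────
8│♜ · ♝ ♛ · ♜ ♚ ·│8
7│♟ ♟ ♟ ♟ · ♟ ♟ ·│7
6│· · ♞ ♝ · ♟ · ·│6
5│· · · · · · · ♟│5
4│· · · · ♙ · · ·│4
3│· · · ♗ · · · ♘│3
2│♙ ♙ ♙ ♙ · ♙ ♙ ♙│2
1│♖ · ♗ ♕ ♔ · · ♖│1
  ─────────────────
  a b c d e f g h

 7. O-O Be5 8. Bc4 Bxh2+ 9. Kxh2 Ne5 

  a b c d e f g h
  ─────────────────
8│♜ · ♝ ♛ · ♜ ♚ ·│8
7│♟ ♟ ♟ ♟ · ♟ ♟ ·│7
6│· · · · · ♟ · ·│6
5│· · · · ♞ · · ♟│5
4│· · ♗ · ♙ · · ·│4
3│· · · · · · · ♘│3
2│♙ ♙ ♙ ♙ · ♙ ♙ ♔│2
1│♖ · ♗ ♕ · ♖ · ·│1
  ─────────────────
  a b c d e f g h

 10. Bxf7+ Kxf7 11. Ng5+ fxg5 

  a b c d e f g h
  ─────────────────
8│♜ · ♝ ♛ · ♜ · ·│8
7│♟ ♟ ♟ ♟ · ♚ ♟ ·│7
6│· · · · · · · ·│6
5│· · · · ♞ · ♟ ♟│5
4│· · · · ♙ · · ·│4
3│· · · · · · · ·│3
2│♙ ♙ ♙ ♙ · ♙ ♙ ♔│2
1│♖ · ♗ ♕ · ♖ · ·│1
  ─────────────────
  a b c d e f g h
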